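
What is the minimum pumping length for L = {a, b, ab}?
p = 3

For a finite language L, the pumping lemma holds vacuously if p > max|s| for s ∈ L.

The longest string in L = {a, b, ab} has length 2.
If p = 3, then no string s ∈ L has |s| ≥ p, so the condition is vacuously true.

The minimum pumping length is p = 3.

Why no smaller p works: for any p ≤ 2, the longest string s ∈ L has |s| = 2 ≥ p, so it would
have to be pumpable; but pumping up (i = 2, 3, ...) produces ever longer strings, which cannot all lie in the
finite language L. So the pumping property fails for every p ≤ 2.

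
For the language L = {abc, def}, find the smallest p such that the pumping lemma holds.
p = 4

For a finite language L, the pumping lemma holds vacuously if p > max|s| for s ∈ L.

The longest string in L = {abc, def} has length 3.
If p = 4, then no string s ∈ L has |s| ≥ p, so the condition is vacuously true.

The minimum pumping length is p = 4.

Why no smaller p works: for any p ≤ 3, the longest string s ∈ L has |s| = 3 ≥ p, so it would
have to be pumpable; but pumping up (i = 2, 3, ...) produces ever longer strings, which cannot all lie in the
finite language L. So the pumping property fails for every p ≤ 3.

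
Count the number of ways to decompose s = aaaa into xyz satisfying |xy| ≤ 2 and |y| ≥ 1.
3

For s = 'aaaa' with pumping length p = 2:

Constraints: |xy| ≤ 2, |y| > 0

Valid decompositions (|xy| ≤ p, |y| ≥ 1):
  • x='', y='a', z='aaa'
  • x='a', y='a', z='aa'
  • x='', y='aa', z='aa'

Total count: 3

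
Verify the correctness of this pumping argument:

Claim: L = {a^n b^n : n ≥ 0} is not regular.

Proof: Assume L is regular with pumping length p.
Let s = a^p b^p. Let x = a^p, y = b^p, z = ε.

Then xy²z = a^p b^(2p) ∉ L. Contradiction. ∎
The proof is INCORRECT.

Error: The decomposition violates |xy| ≤ p.
With x = a^p and y = b^p, we have |xy| = 2p > p.
The pumping lemma requires |xy| ≤ p, so y must be within the first p characters.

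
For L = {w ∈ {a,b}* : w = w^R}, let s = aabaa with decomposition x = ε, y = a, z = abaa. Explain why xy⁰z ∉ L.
xy⁰z = abaa ∉ L

Pumping with i = 0 replaces y = a by y⁰ = ε:
- Original: s = xyz = aabaa; aabaa reversed is aabaa, the same string, so it is a palindrome and is in L
- Pumped: xy⁰z = ε · ε · abaa = abaa
- abaa reversed is aaba ≠ abaa, so it is not a palindrome and is not in L

The pumping lemma would require xy⁰z ∈ L, so this decomposition yields a contradiction.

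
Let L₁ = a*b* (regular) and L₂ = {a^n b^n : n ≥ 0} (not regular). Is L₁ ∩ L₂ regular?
No — L₁ ∩ L₂ is not regular.

Every string a^n b^n already lies in a*b*, so L₁ ∩ L₂ = {a^n b^n : n ≥ 0} = L₂ itself, which is the standard non-regular language (pump s = a^p b^p).

Note that the bare facts "L₁ regular, L₂ non-regular" do not settle the question by themselves: the closure of regular languages under ∪, ∩, complement and difference applies only when BOTH operands are regular. With a non-regular operand the result can come out regular or non-regular depending on the specific languages, so one has to work out L₁ ∩ L₂ for this particular pair, as above.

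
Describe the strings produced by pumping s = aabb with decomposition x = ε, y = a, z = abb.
{xy^i z : i ≥ 0} = {a^(i+1) b^2 : i ≥ 0} = {abb, aabb, aaabb, ...}

With x = ε, y = a, z = abb: Starting with aabb and pumping the first 'a' (z = abb keeps the second 'a'), we get strings with i+1 a's followed by 2 b's for i = 0, 1, 2, ...; note bb is not produced because z always contributes one a.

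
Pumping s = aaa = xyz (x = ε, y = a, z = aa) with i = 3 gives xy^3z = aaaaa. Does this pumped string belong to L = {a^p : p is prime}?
Yes

xy³z = ε · aaa · aa = aaaaa.
aaaaa has length 5, which is prime, so it is in L.
(A single pumped string landing in L is not a contradiction by itself; a non-regularity proof needs some i for which xy^i z ∉ L, for every admissible decomposition.)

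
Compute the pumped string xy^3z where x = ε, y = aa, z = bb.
aaaaaabb

Given x = '', y = 'aa', z = 'bb' and i = 3:

xy^3z = x + y·y·...·y (3 times) + z
       = '' + 'aa'^3 + 'bb'
       = '' + 'aaaaaa' + 'bb'
       = 'aaaaaabb'

The pumped string is 'aaaaaabb' with length 8.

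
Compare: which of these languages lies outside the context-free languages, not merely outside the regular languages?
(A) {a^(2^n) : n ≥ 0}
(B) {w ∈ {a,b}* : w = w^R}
(A) {a^(2^n) : n ≥ 0}

(A) {a^(2^n) : n ≥ 0} requires the CFL pumping lemma.

- {w ∈ {a,b}* : w = w^R} is context-free (but not regular)
  • Can be shown non-regular with the regular pumping lemma
  • After pumping, the string is no longer symmetric

- {a^(2^n) : n ≥ 0} is NOT context-free
  • Requires the CFL pumping lemma to prove
  • Gaps between powers of 2 grow exponentially

The CFL pumping lemma is "stronger" in that it can prove non-membership
in the larger class of context-free languages.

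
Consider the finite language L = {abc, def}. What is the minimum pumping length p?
p = 4

For a finite language L, the pumping lemma holds vacuously if p > max|s| for s ∈ L.

The longest string in L = {abc, def} has length 3.
If p = 4, then no string s ∈ L has |s| ≥ p, so the condition is vacuously true.

The minimum pumping length is p = 4.

Why no smaller p works: for any p ≤ 3, the longest string s ∈ L has |s| = 3 ≥ p, so it would
have to be pumpable; but pumping up (i = 2, 3, ...) produces ever longer strings, which cannot all lie in the
finite language L. So the pumping property fails for every p ≤ 3.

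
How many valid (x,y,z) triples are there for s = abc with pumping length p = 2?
3

For s = 'abc' with pumping length p = 2:

Constraints: |xy| ≤ 2, |y| > 0

Valid decompositions (|xy| ≤ p, |y| ≥ 1):
  • x='', y='a', z='bc'
  • x='a', y='b', z='c'
  • x='', y='ab', z='c'

Total count: 3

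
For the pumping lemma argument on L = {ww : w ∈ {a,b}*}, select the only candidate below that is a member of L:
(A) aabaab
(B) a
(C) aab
(A) aabaab

The pumping lemma is applied to a string s that lies in L, so first check membership of each option:
- (A) aabaab splits into halves aab · aab, which are equal, so it is in L (w = aab) ✓
- (B) a has odd length 1, so it cannot be written as ww and is not in L ✗
- (C) aab has odd length 3, so it cannot be written as ww and is not in L ✗

Only (A) aabaab is in L, so it is the only candidate that could play the role of s.
(In a complete proof one picks s in terms of the pumping length p so that |s| ≥ p is guaranteed; a fixed string like aabaab illustrates the shape of such an s.)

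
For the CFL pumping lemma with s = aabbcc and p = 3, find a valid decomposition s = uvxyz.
u='aa', v='b', x='b', y='c', z='c'

For s = aabbcc with pumping length p = 3:

One valid decomposition:
- u = 'aa'
- v = 'b'
- x = 'b'
- y = 'c'
- z = 'c'

Verification:
- uvxyz = 'aa' + 'b' + 'b' + 'c' + 'c' = aabbcc ✓
- |vxy| = |'bbc'| = 3 ≤ 3 ✓
- |vy| = |'bc'| = 2 > 0 ✓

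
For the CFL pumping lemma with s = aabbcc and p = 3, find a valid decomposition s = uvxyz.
u='aa', v='b', x='b', y='c', z='c'

For s = aabbcc with pumping length p = 3:

One valid decomposition:
- u = 'aa'
- v = 'b'
- x = 'b'
- y = 'c'
- z = 'c'

Verification:
- uvxyz = 'aa' + 'b' + 'b' + 'c' + 'c' = aabbcc ✓
- |vxy| = |'bbc'| = 3 ≤ 3 ✓
- |vy| = |'bc'| = 2 > 0 ✓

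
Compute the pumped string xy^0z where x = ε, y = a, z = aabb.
aabb

Given x = '', y = 'a', z = 'aabb' and i = 0:

xy^0z = x + y·y·...·y (0 times) + z
       = '' + 'a'^0 + 'aabb'
       = '' + '' + 'aabb'
       = 'aabb'

The pumped string is 'aabb' with length 4.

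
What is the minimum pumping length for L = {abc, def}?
p = 4

For a finite language L, the pumping lemma holds vacuously if p > max|s| for s ∈ L.

The longest string in L = {abc, def} has length 3.
If p = 4, then no string s ∈ L has |s| ≥ p, so the condition is vacuously true.

The minimum pumping length is p = 4.

Why no smaller p works: for any p ≤ 3, the longest string s ∈ L has |s| = 3 ≥ p, so it would
have to be pumpable; but pumping up (i = 2, 3, ...) produces ever longer strings, which cannot all lie in the
finite language L. So the pumping property fails for every p ≤ 3.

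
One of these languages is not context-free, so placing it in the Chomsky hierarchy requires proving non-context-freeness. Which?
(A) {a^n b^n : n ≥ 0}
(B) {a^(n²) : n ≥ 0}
(B) {a^(n²) : n ≥ 0}

(B) {a^(n²) : n ≥ 0} requires the CFL pumping lemma.

- {a^n b^n : n ≥ 0} is context-free (but not regular)
  • Can be shown non-regular with the regular pumping lemma
  • After pumping, the number of a's and b's become unequal

- {a^(n²) : n ≥ 0} is NOT context-free
  • Requires the CFL pumping lemma to prove
  • Gaps between squares grow unboundedly

The CFL pumping lemma is "stronger" in that it can prove non-membership
in the larger class of context-free languages.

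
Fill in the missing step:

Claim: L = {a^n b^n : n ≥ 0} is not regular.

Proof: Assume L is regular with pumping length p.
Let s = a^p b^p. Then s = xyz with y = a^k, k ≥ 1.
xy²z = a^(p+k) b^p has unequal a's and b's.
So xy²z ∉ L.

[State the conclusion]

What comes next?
This contradicts the pumping lemma for regular languages,
which guarantees xy^i z ∈ L for all i ≥ 0.

Since our assumption that L is regular leads to a contradiction,
we conclude that L = {a^n b^n : n ≥ 0} is NOT regular. ∎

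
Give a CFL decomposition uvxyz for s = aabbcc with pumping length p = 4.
u='a', v='a', x='bb', y='c', z='c'

For s = aabbcc with pumping length p = 4:

One valid decomposition:
- u = 'a'
- v = 'a'
- x = 'bb'
- y = 'c'
- z = 'c'

Verification:
- uvxyz = 'a' + 'a' + 'bb' + 'c' + 'c' = aabbcc ✓
- |vxy| = |'abbc'| = 4 ≤ 4 ✓
- |vy| = |'ac'| = 2 > 0 ✓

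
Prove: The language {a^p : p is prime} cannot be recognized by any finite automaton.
Assume for contradiction that L is regular, and let p ≥ 1 be the pumping length given by the pumping lemma.
Choose a prime q with q ≥ p (one exists because there are infinitely many primes) and let s = a^q. Then s ∈ L and |s| = q ≥ p.
By the pumping lemma, s = xyz for some x, y, z with |xy| ≤ p, |y| ≥ 1, and xy^i z ∈ L for every i ≥ 0.
Here y = a^k for some k with 1 ≤ k ≤ p, and xy^i z = a^(q + (i − 1)k) for every i ≥ 0.

Take i = q + 1: |xy^(q+1) z| = q + qk = q(k + 1).
Both factors satisfy q ≥ 2 and k + 1 ≥ 2, so q(k + 1) is composite, and xy^(q+1) z ∉ L.

This contradicts the pumping lemma, which requires xy^i z ∈ L for all i ≥ 0.
Hence L = {a^p : p is prime} is not regular. ∎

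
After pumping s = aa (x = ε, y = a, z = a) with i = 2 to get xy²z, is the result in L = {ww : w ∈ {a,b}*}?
No

xy²z = ε · aa · a = aaa.
aaa has odd length 3, so it cannot be written as ww and is not in L.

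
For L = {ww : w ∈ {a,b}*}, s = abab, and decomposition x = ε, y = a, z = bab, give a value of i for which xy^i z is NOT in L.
i = 3

xy³z = ε · aaa · bab = aaabab; aaabab has length 6; its halves are aaa and bab, which differ, so it is not in L.
(Other choices also work, e.g. i = 0, 2; only i = 1 is guaranteed to stay in L since xy¹z = s.)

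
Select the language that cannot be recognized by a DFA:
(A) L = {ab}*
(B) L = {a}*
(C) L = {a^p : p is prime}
(C) {a^p : p is prime}

(C) L = {a^p : p is prime} is NOT regular.

The pumping lemma can be used to prove this:
After pumping, the length becomes composite

The other languages are regular because they can be recognized by finite automata.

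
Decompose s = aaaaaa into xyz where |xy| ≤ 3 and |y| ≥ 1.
x = 'aa', y = 'a', z = 'aaa'

For s = aaaaaa and p = 3, one valid decomposition is:
- x = 'aa' (length 2)
- y = 'a' (length 1)
- z = 'aaa' (length 3)

Verification:
- xyz = 'aa' + 'a' + 'aaa' = aaaaaa ✓
- |xy| = 3 ≤ 3 ✓
- |y| = 1 > 0 ✓

All pumping lemma constraints are satisfied.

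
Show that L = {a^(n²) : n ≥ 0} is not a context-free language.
Assume for contradiction that L is context-free, and let p ≥ 1 be the pumping length given by the pumping lemma for CFLs.
Choose s = a^(p²). Then s ∈ L and |s| = p² ≥ p.
By the CFL pumping lemma, s = uvxyz for some u, v, x, y, z with |vxy| ≤ p, |vy| ≥ 1, and uv^i xy^i z ∈ L for every i ≥ 0.
All symbols are a's, so only lengths matter: let k = |vy|, with 1 ≤ k ≤ |vxy| ≤ p.

Take i = 2: |uv²xy²z| = p² + k, and p² < p² + k ≤ p² + p < (p + 1)².
So the length lies strictly between consecutive squares and is not a perfect square; uv²xy²z ∉ L.

This contradicts the CFL pumping lemma, which requires uv^i xy^i z ∈ L for all i ≥ 0.
Hence L = {a^(n²) : n ≥ 0} is not context-free. ∎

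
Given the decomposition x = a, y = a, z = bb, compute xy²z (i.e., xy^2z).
aaabb

Given x = 'a', y = 'a', z = 'bb' and i = 2:

xy^2z = x + y·y·...·y (2 times) + z
       = 'a' + 'a'^2 + 'bb'
       = 'a' + 'aa' + 'bb'
       = 'aaabb'

The pumped string is 'aaabb' with length 5.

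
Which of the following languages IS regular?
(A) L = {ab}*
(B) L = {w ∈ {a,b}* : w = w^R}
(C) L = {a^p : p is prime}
(A) {ab}*

(A) L = {ab}* is regular.

This can be recognized by a finite automaton (DFA/NFA).
Regular expressions like {ab}* define regular languages.

The other choices are not regular:
- {w ∈ {a,b}* : w = w^R}: After pumping, the string is no longer symmetric
- {a^p : p is prime}: After pumping, the length becomes composite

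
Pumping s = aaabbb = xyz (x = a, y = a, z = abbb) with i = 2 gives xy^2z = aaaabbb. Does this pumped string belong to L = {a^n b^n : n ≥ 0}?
No

xy²z = a · aa · abbb = aaaabbb.
aaaabbb has 4 a's and 3 b's; 4 ≠ 3, so it is not in L.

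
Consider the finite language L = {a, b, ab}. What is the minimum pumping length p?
p = 3

For a finite language L, the pumping lemma holds vacuously if p > max|s| for s ∈ L.

The longest string in L = {a, b, ab} has length 2.
If p = 3, then no string s ∈ L has |s| ≥ p, so the condition is vacuously true.

The minimum pumping length is p = 3.

Why no smaller p works: for any p ≤ 2, the longest string s ∈ L has |s| = 2 ≥ p, so it would
have to be pumpable; but pumping up (i = 2, 3, ...) produces ever longer strings, which cannot all lie in the
finite language L. So the pumping property fails for every p ≤ 2.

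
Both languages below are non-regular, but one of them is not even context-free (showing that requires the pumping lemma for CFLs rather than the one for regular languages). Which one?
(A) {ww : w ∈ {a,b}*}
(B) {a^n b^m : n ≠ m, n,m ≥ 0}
(A) {ww : w ∈ {a,b}*}

(A) {ww : w ∈ {a,b}*} requires the CFL pumping lemma.

- {a^n b^m : n ≠ m, n,m ≥ 0} is context-free (but not regular)
  • Can be shown non-regular with the regular pumping lemma
  • After pumping a's, we can make n = m

- {ww : w ∈ {a,b}*} is NOT context-free
  • Requires the CFL pumping lemma to prove
  • Even a PDA cannot compare two arbitrary halves symbol by symbol; CFL pumping on a^p b^p a^p b^p fails

The CFL pumping lemma is "stronger" in that it can prove non-membership
in the larger class of context-free languages.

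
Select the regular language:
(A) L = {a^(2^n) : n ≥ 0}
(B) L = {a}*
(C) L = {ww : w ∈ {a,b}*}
(B) {a}*

(B) L = {a}* is regular.

This can be recognized by a finite automaton (DFA/NFA).
Regular expressions like {a}* define regular languages.

The other choices are not regular:
- {a^(2^n) : n ≥ 0}: After pumping, length is no longer a power of 2
- {ww : w ∈ {a,b}*}: After pumping, the two halves no longer match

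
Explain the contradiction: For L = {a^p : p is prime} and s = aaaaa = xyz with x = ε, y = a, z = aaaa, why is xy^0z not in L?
xy⁰z = aaaa ∉ L

Pumping with i = 0 replaces y = a by y⁰ = ε:
- Original: s = xyz = aaaaa; aaaaa has length 5, which is prime, so it is in L
- Pumped: xy⁰z = ε · ε · aaaa = aaaa
- aaaa has length 4 = 2 × 2, which is not prime, so it is not in L

The pumping lemma would require xy⁰z ∈ L, so this decomposition yields a contradiction.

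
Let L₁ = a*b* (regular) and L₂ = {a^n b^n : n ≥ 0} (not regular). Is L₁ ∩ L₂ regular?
No — L₁ ∩ L₂ is not regular.

Every string a^n b^n already lies in a*b*, so L₁ ∩ L₂ = {a^n b^n : n ≥ 0} = L₂ itself, which is the standard non-regular language (pump s = a^p b^p).

Note that the bare facts "L₁ regular, L₂ non-regular" do not settle the question by themselves: the closure of regular languages under ∪, ∩, complement and difference applies only when BOTH operands are regular. With a non-regular operand the result can come out regular or non-regular depending on the specific languages, so one has to work out L₁ ∩ L₂ for this particular pair, as above.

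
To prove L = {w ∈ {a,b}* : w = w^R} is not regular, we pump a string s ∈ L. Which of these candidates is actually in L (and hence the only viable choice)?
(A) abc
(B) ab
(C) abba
(C) abba

The pumping lemma is applied to a string s that lies in L, so first check membership of each option:
- (A) abc reversed is cba ≠ abc, so it is not a palindrome and is not in L ✗
- (B) ab reversed is ba ≠ ab, so it is not a palindrome and is not in L ✗
- (C) abba reversed is abba, the same string, so it is a palindrome and is in L ✓

Only (C) abba is in L, so it is the only candidate that could play the role of s.
(In a complete proof one picks s in terms of the pumping length p so that |s| ≥ p is guaranteed; a fixed string like abba illustrates the shape of such an s.)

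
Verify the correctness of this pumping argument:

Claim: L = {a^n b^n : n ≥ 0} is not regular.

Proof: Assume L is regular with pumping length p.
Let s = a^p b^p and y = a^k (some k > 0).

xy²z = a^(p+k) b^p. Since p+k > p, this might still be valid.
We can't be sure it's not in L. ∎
The proof is INCORRECT.

Error: The conclusion is wrong.
xy²z = a^(p+k) b^p is definitely NOT in L because the number of a's (p+k) ≠ number of b's (p).
The proof incorrectly doubts what is actually a valid contradiction.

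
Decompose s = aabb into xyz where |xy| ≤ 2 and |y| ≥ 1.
x = '', y = 'a', z = 'abb'

For s = aabb and p = 2, one valid decomposition is:
- x = '' (length 0)
- y = 'a' (length 1)
- z = 'abb' (length 3)

Verification:
- xyz = '' + 'a' + 'abb' = aabb ✓
- |xy| = 1 ≤ 2 ✓
- |y| = 1 > 0 ✓

All pumping lemma constraints are satisfied.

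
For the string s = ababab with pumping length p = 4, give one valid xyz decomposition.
x = 'a', y = 'bab', z = 'ab'

For s = ababab and p = 4, one valid decomposition is:
- x = 'a' (length 1)
- y = 'bab' (length 3)
- z = 'ab' (length 2)

Verification:
- xyz = 'a' + 'bab' + 'ab' = ababab ✓
- |xy| = 4 ≤ 4 ✓
- |y| = 3 > 0 ✓

All pumping lemma constraints are satisfied.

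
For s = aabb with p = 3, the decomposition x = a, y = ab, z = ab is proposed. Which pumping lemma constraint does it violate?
Violated: xyz = s

The decomposition x = a, y = ab, z = ab for s = aabb with p = 3
violates the constraint: xyz = s

xyz = 'a' + 'ab' + 'ab' = 'aabab' ≠ 'aabb' = s. The decomposition doesn't reconstruct s.

Pumping lemma constraints:
1. xyz = s (decomposition is valid)
2. |xy| ≤ p
3. |y| > 0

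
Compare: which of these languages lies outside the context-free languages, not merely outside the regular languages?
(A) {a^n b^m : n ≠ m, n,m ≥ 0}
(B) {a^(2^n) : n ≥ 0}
(B) {a^(2^n) : n ≥ 0}

(B) {a^(2^n) : n ≥ 0} requires the CFL pumping lemma.

- {a^n b^m : n ≠ m, n,m ≥ 0} is context-free (but not regular)
  • Can be shown non-regular with the regular pumping lemma
  • After pumping a's, we can make n = m

- {a^(2^n) : n ≥ 0} is NOT context-free
  • Requires the CFL pumping lemma to prove
  • Gaps between powers of 2 grow exponentially

The CFL pumping lemma is "stronger" in that it can prove non-membership
in the larger class of context-free languages.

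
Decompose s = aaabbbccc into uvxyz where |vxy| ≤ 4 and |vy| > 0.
u='aa', v='a', x='bb', y='b', z='ccc'

For s = aaabbbccc with pumping length p = 4:

One valid decomposition:
- u = 'aa'
- v = 'a'
- x = 'bb'
- y = 'b'
- z = 'ccc'

Verification:
- uvxyz = 'aa' + 'a' + 'bb' + 'b' + 'ccc' = aaabbbccc ✓
- |vxy| = |'abbb'| = 4 ≤ 4 ✓
- |vy| = |'ab'| = 2 > 0 ✓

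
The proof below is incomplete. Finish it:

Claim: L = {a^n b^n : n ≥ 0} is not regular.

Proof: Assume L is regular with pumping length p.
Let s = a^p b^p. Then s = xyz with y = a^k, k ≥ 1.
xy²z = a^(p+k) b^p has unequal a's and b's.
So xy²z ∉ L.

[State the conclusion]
This contradicts the pumping lemma for regular languages,
which guarantees xy^i z ∈ L for all i ≥ 0.

Since our assumption that L is regular leads to a contradiction,
we conclude that L = {a^n b^n : n ≥ 0} is NOT regular. ∎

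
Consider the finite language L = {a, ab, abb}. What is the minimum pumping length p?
p = 4

For a finite language L, the pumping lemma holds vacuously if p > max|s| for s ∈ L.

The longest string in L = {a, ab, abb} has length 3.
If p = 4, then no string s ∈ L has |s| ≥ p, so the condition is vacuously true.

The minimum pumping length is p = 4.

Why no smaller p works: for any p ≤ 3, the longest string s ∈ L has |s| = 3 ≥ p, so it would
have to be pumpable; but pumping up (i = 2, 3, ...) produces ever longer strings, which cannot all lie in the
finite language L. So the pumping property fails for every p ≤ 3.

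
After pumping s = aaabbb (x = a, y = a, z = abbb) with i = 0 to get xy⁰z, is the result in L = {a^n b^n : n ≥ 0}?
No

xy⁰z = a · ε · abbb = aabbb.
aabbb has 2 a's and 3 b's; 2 ≠ 3, so it is not in L.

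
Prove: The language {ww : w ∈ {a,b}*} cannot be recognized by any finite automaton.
Assume for contradiction that L is regular, and let p ≥ 1 be the pumping length given by the pumping lemma.
Choose s = a^p b a^p b. Then s ∈ L (take w = a^p b) and |s| = 2p + 2 ≥ p.
By the pumping lemma, s = xyz for some x, y, z with |xy| ≤ p, |y| ≥ 1, and xy^i z ∈ L for every i ≥ 0.
Since |xy| ≤ p and the first p symbols of s are all a's, y = a^k for some k with 1 ≤ k ≤ p.

Take i = 2: t = xy²z = a^(p + k) b a^p b.
Suppose t = uu for some string u. The string t contains exactly two b's and ends in b, so u contains exactly one b and ends in b; hence u = a^j b for some j, and uu = a^j b a^j b. Comparing with t = a^(p + k) b a^p b forces j = p + k (first block) and j = p (second block), which is impossible since k ≥ 1. So t ∉ L.

This contradicts the pumping lemma, which requires xy^i z ∈ L for all i ≥ 0.
Hence L = {ww : w ∈ {a,b}*} is not regular. ∎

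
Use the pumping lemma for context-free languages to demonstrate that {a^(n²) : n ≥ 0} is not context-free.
Assume for contradiction that L is context-free, and let p ≥ 1 be the pumping length given by the pumping lemma for CFLs.
Choose s = a^(p²). Then s ∈ L and |s| = p² ≥ p.
By the CFL pumping lemma, s = uvxyz for some u, v, x, y, z with |vxy| ≤ p, |vy| ≥ 1, and uv^i xy^i z ∈ L for every i ≥ 0.
All symbols are a's, so only lengths matter: let k = |vy|, with 1 ≤ k ≤ |vxy| ≤ p.

Take i = 2: |uv²xy²z| = p² + k, and p² < p² + k ≤ p² + p < (p + 1)².
So the length lies strictly between consecutive squares and is not a perfect square; uv²xy²z ∉ L.

This contradicts the CFL pumping lemma, which requires uv^i xy^i z ∈ L for all i ≥ 0.
Hence L = {a^(n²) : n ≥ 0} is not context-free. ∎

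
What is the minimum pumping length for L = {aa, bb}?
p = 3

For a finite language L, the pumping lemma holds vacuously if p > max|s| for s ∈ L.

The longest string in L = {aa, bb} has length 2.
If p = 3, then no string s ∈ L has |s| ≥ p, so the condition is vacuously true.

The minimum pumping length is p = 3.

Why no smaller p works: for any p ≤ 2, the longest string s ∈ L has |s| = 2 ≥ p, so it would
have to be pumpable; but pumping up (i = 2, 3, ...) produces ever longer strings, which cannot all lie in the
finite language L. So the pumping property fails for every p ≤ 2.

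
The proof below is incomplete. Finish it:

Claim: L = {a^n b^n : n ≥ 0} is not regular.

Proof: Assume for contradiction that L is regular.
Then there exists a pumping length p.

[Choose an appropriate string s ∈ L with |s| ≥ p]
s = a^p b^p

This string is in L (has equal a's and b's) and has length 2p ≥ p.
Any decomposition xyz with |xy| ≤ p means y consists only of a's,
so pumping will unbalance the counts.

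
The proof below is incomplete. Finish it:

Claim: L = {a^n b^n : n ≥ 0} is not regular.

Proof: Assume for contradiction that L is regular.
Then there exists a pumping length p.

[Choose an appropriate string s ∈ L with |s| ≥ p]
s = a^p b^p

This string is in L (has equal a's and b's) and has length 2p ≥ p.
Any decomposition xyz with |xy| ≤ p means y consists only of a's,
so pumping will unbalance the counts.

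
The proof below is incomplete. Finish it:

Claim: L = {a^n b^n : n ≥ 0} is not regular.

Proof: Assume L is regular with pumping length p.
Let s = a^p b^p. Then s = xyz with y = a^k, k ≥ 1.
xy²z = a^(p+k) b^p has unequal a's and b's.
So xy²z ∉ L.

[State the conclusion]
This contradicts the pumping lemma for regular languages,
which guarantees xy^i z ∈ L for all i ≥ 0.

Since our assumption that L is regular leads to a contradiction,
we conclude that L = {a^n b^n : n ≥ 0} is NOT regular. ∎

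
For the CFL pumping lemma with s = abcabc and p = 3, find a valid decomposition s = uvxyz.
u='ab', v='c', x='a', y='b', z='c'

For s = abcabc with pumping length p = 3:

One valid decomposition:
- u = 'ab'
- v = 'c'
- x = 'a'
- y = 'b'
- z = 'c'

Verification:
- uvxyz = 'ab' + 'c' + 'a' + 'b' + 'c' = abcabc ✓
- |vxy| = |'cab'| = 3 ≤ 3 ✓
- |vy| = |'cb'| = 2 > 0 ✓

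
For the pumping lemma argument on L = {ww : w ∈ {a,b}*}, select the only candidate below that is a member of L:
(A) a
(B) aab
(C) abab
(C) abab

The pumping lemma is applied to a string s that lies in L, so first check membership of each option:
- (A) a has odd length 1, so it cannot be written as ww and is not in L ✗
- (B) aab has odd length 3, so it cannot be written as ww and is not in L ✗
- (C) abab splits into halves ab · ab, which are equal, so it is in L (w = ab) ✓

Only (C) abab is in L, so it is the only candidate that could play the role of s.
(In a complete proof one picks s in terms of the pumping length p so that |s| ≥ p is guaranteed; a fixed string like abab illustrates the shape of such an s.)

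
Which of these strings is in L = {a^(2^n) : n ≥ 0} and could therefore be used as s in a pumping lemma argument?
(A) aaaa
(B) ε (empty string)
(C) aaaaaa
(A) aaaa

The pumping lemma is applied to a string s that lies in L, so first check membership of each option:
- (A) aaaa has length 4 = 2^2, so it is in L ✓
- (B) ε has length 0, which is not a power of 2, so it is not in L ✗
- (C) aaaaaa has length 6, strictly between 2^2 = 4 and 2^3 = 8, so it is not in L ✗

Only (A) aaaa is in L, so it is the only candidate that could play the role of s.
(In a complete proof one picks s in terms of the pumping length p so that |s| ≥ p is guaranteed; a fixed string like aaaa illustrates the shape of such an s.)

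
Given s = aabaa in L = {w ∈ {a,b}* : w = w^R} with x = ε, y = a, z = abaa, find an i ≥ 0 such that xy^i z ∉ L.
i = 0

xy⁰z = ε · ε · abaa = abaa; abaa reversed is aaba ≠ abaa, so it is not a palindrome and is not in L.
(Other choices also work, e.g. i = 2, 3; only i = 1 is guaranteed to stay in L since xy¹z = s.)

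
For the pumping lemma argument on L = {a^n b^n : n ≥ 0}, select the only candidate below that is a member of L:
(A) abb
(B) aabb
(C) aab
(B) aabb

The pumping lemma is applied to a string s that lies in L, so first check membership of each option:
- (A) abb has 1 a's and 2 b's; 1 ≠ 2, so it is not in L ✗
- (B) aabb = a^2 b^2 has equal counts (2 = 2), so it is in L ✓
- (C) aab has 2 a's and 1 b's; 2 ≠ 1, so it is not in L ✗

Only (B) aabb is in L, so it is the only candidate that could play the role of s.
(In a complete proof one picks s in terms of the pumping length p so that |s| ≥ p is guaranteed; a fixed string like aabb illustrates the shape of such an s.)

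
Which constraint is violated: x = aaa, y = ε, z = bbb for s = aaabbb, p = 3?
Violated: |y| > 0

The decomposition x = aaa, y = ε, z = bbb for s = aaabbb with p = 3
violates the constraint: |y| > 0

|y| = 0, but the pumping lemma requires |y| > 0 (y must be non-empty).

Pumping lemma constraints:
1. xyz = s (decomposition is valid)
2. |xy| ≤ p
3. |y| > 0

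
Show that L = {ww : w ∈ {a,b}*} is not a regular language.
Assume for contradiction that L is regular, and let p ≥ 1 be the pumping length given by the pumping lemma.
Choose s = a^p b a^p b. Then s ∈ L (take w = a^p b) and |s| = 2p + 2 ≥ p.
By the pumping lemma, s = xyz for some x, y, z with |xy| ≤ p, |y| ≥ 1, and xy^i z ∈ L for every i ≥ 0.
Since |xy| ≤ p and the first p symbols of s are all a's, y = a^k for some k with 1 ≤ k ≤ p.

Take i = 2: t = xy²z = a^(p + k) b a^p b.
Suppose t = uu for some string u. The string t contains exactly two b's and ends in b, so u contains exactly one b and ends in b; hence u = a^j b for some j, and uu = a^j b a^j b. Comparing with t = a^(p + k) b a^p b forces j = p + k (first block) and j = p (second block), which is impossible since k ≥ 1. So t ∉ L.

This contradicts the pumping lemma, which requires xy^i z ∈ L for all i ≥ 0.
Hence L = {ww : w ∈ {a,b}*} is not regular. ∎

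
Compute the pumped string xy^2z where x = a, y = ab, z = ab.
aababab

Given x = 'a', y = 'ab', z = 'ab' and i = 2:

xy^2z = x + y·y·...·y (2 times) + z
       = 'a' + 'ab'^2 + 'ab'
       = 'a' + 'abab' + 'ab'
       = 'aababab'

The pumped string is 'aababab' with length 7.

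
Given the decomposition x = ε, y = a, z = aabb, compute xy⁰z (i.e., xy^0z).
aabb

Given x = '', y = 'a', z = 'aabb' and i = 0:

xy^0z = x + y·y·...·y (0 times) + z
       = '' + 'a'^0 + 'aabb'
       = '' + '' + 'aabb'
       = 'aabb'

The pumped string is 'aabb' with length 4.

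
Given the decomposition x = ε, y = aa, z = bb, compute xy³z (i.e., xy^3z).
aaaaaabb

Given x = '', y = 'aa', z = 'bb' and i = 3:

xy^3z = x + y·y·...·y (3 times) + z
       = '' + 'aa'^3 + 'bb'
       = '' + 'aaaaaa' + 'bb'
       = 'aaaaaabb'

The pumped string is 'aaaaaabb' with length 8.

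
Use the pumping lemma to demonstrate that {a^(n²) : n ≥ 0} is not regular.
Assume for contradiction that L is regular, and let p ≥ 1 be the pumping length given by the pumping lemma.
Choose s = a^(p²). Then s ∈ L and |s| = p² ≥ p.
By the pumping lemma, s = xyz for some x, y, z with |xy| ≤ p, |y| ≥ 1, and xy^i z ∈ L for every i ≥ 0.
Here y = a^k for some k with 1 ≤ k ≤ |xy| ≤ p.

Take i = 2: |xy²z| = p² + k.
Now p² < p² + k ≤ p² + p < p² + 2p + 1 = (p + 1)².
So |xy²z| lies strictly between the consecutive squares p² and (p + 1)², hence is not a perfect square, and xy²z ∉ L.

This contradicts the pumping lemma, which requires xy^i z ∈ L for all i ≥ 0.
Hence L = {a^(n²) : n ≥ 0} is not regular. ∎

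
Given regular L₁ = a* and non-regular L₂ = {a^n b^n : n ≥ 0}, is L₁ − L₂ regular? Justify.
Yes — L₁ − L₂ is regular.

The only string of a* that lies in {a^n b^n} is ε, so L₁ − L₂ = a* − {ε} = a⁺ = aa*, which is regular.

Note that the bare facts "L₁ regular, L₂ non-regular" do not settle the question by themselves: the closure of regular languages under ∪, ∩, complement and difference applies only when BOTH operands are regular. With a non-regular operand the result can come out regular or non-regular depending on the specific languages, so one has to work out L₁ − L₂ for this particular pair, as above.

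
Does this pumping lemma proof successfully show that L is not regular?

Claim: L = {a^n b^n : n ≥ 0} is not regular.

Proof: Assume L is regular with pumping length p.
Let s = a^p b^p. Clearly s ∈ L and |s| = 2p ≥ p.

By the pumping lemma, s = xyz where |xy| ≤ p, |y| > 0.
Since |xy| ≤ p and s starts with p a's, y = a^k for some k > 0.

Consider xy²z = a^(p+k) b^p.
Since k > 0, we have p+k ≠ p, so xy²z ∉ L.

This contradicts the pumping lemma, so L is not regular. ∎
The proof is correct.

This proof is valid because:
1. The string s = a^p b^p is correctly in L
2. The decomposition analysis is correct: y must consist only of a's
3. The contradiction is valid: pumping increases a's but not b's
4. The conclusion follows logically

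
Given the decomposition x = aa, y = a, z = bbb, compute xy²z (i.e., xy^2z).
aaaabbb

Given x = 'aa', y = 'a', z = 'bbb' and i = 2:

xy^2z = x + y·y·...·y (2 times) + z
       = 'aa' + 'a'^2 + 'bbb'
       = 'aa' + 'aa' + 'bbb'
       = 'aaaabbb'

The pumped string is 'aaaabbb' with length 7.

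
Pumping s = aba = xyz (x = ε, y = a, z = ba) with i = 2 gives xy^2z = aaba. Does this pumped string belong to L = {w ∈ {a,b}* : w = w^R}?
No

xy²z = ε · aa · ba = aaba.
aaba reversed is abaa ≠ aaba, so it is not a palindrome and is not in L.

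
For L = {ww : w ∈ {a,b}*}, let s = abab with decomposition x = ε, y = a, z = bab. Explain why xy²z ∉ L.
xy²z = aabab ∉ L

Pumping with i = 2 replaces y = a by y² = aa:
- Original: s = xyz = abab; abab splits into halves ab · ab, which are equal, so it is in L (w = ab)
- Pumped: xy²z = ε · aa · bab = aabab
- aabab has odd length 5, so it cannot be written as ww and is not in L

The pumping lemma would require xy²z ∈ L, so this decomposition yields a contradiction.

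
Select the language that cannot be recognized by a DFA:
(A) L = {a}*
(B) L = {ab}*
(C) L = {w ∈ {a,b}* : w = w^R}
(C) {w ∈ {a,b}* : w = w^R}

(C) L = {w ∈ {a,b}* : w = w^R} is NOT regular.

The pumping lemma can be used to prove this:
After pumping, the string is no longer symmetric

The other languages are regular because they can be recognized by finite automata.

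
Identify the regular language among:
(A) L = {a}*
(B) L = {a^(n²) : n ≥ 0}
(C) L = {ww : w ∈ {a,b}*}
(A) {a}*

(A) L = {a}* is regular.

This can be recognized by a finite automaton (DFA/NFA).
Regular expressions like {a}* define regular languages.

The other choices are not regular:
- {ww : w ∈ {a,b}*}: After pumping, the two halves no longer match
- {a^(n²) : n ≥ 0}: After pumping, length is no longer a perfect square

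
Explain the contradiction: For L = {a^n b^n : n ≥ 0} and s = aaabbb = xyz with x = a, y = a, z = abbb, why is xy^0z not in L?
xy⁰z = aabbb ∉ L

Pumping with i = 0 replaces y = a by y⁰ = ε:
- Original: s = xyz = aaabbb; aaabbb = a^3 b^3 has equal counts (3 = 3), so it is in L
- Pumped: xy⁰z = a · ε · abbb = aabbb
- aabbb has 2 a's and 3 b's; 2 ≠ 3, so it is not in L

The pumping lemma would require xy⁰z ∈ L, so this decomposition yields a contradiction.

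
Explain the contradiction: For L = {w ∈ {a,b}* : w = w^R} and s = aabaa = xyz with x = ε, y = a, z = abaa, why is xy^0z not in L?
xy⁰z = abaa ∉ L

Pumping with i = 0 replaces y = a by y⁰ = ε:
- Original: s = xyz = aabaa; aabaa reversed is aabaa, the same string, so it is a palindrome and is in L
- Pumped: xy⁰z = ε · ε · abaa = abaa
- abaa reversed is aaba ≠ abaa, so it is not a palindrome and is not in L

The pumping lemma would require xy⁰z ∈ L, so this decomposition yields a contradiction.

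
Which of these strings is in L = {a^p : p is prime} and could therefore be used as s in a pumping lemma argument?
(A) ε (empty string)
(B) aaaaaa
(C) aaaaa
(C) aaaaa

The pumping lemma is applied to a string s that lies in L, so first check membership of each option:
- (A) ε has length 0, which is not prime, so it is not in L ✗
- (B) aaaaaa has length 6 = 2 × 3, which is not prime, so it is not in L ✗
- (C) aaaaa has length 5, which is prime, so it is in L ✓

Only (C) aaaaa is in L, so it is the only candidate that could play the role of s.
(In a complete proof one picks s in terms of the pumping length p so that |s| ≥ p is guaranteed; a fixed string like aaaaa illustrates the shape of such an s.)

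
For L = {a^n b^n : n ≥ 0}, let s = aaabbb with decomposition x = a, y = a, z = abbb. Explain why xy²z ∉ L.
xy²z = aaaabbb ∉ L

Pumping with i = 2 replaces y = a by y² = aa:
- Original: s = xyz = aaabbb; aaabbb = a^3 b^3 has equal counts (3 = 3), so it is in L
- Pumped: xy²z = a · aa · abbb = aaaabbb
- aaaabbb has 4 a's and 3 b's; 4 ≠ 3, so it is not in L

The pumping lemma would require xy²z ∈ L, so this decomposition yields a contradiction.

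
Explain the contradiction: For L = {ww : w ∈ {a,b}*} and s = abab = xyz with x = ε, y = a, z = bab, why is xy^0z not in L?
xy⁰z = bab ∉ L

Pumping with i = 0 replaces y = a by y⁰ = ε:
- Original: s = xyz = abab; abab splits into halves ab · ab, which are equal, so it is in L (w = ab)
- Pumped: xy⁰z = ε · ε · bab = bab
- bab has odd length 3, so it cannot be written as ww and is not in L

The pumping lemma would require xy⁰z ∈ L, so this decomposition yields a contradiction.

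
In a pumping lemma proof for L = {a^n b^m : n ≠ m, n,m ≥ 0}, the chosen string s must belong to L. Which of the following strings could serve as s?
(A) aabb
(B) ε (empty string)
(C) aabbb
(C) aabbb

The pumping lemma is applied to a string s that lies in L, so first check membership of each option:
- (A) aabb = a^2 b^2 has n = m = 2, so it is not in L ✗
- (B) ε = a^0 b^0 has n = m = 0, so it is not in L ✗
- (C) aabbb = a^2 b^3 with 2 ≠ 3, so it is in L ✓

Only (C) aabbb is in L, so it is the only candidate that could play the role of s.
(In a complete proof one picks s in terms of the pumping length p so that |s| ≥ p is guaranteed; a fixed string like aabbb illustrates the shape of such an s.)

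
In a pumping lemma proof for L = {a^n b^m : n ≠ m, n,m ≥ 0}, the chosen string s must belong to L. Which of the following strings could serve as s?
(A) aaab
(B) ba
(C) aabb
(A) aaab

The pumping lemma is applied to a string s that lies in L, so first check membership of each option:
- (A) aaab = a^3 b^1 with 3 ≠ 1, so it is in L ✓
- (B) ba has an a after a b, so it is not of the form a^n b^m and is not in L ✗
- (C) aabb = a^2 b^2 has n = m = 2, so it is not in L ✗

Only (A) aaab is in L, so it is the only candidate that could play the role of s.
(In a complete proof one picks s in terms of the pumping length p so that |s| ≥ p is guaranteed; a fixed string like aaab illustrates the shape of such an s.)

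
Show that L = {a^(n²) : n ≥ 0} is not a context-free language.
Assume for contradiction that L is context-free, and let p ≥ 1 be the pumping length given by the pumping lemma for CFLs.
Choose s = a^(p²). Then s ∈ L and |s| = p² ≥ p.
By the CFL pumping lemma, s = uvxyz for some u, v, x, y, z with |vxy| ≤ p, |vy| ≥ 1, and uv^i xy^i z ∈ L for every i ≥ 0.
All symbols are a's, so only lengths matter: let k = |vy|, with 1 ≤ k ≤ |vxy| ≤ p.

Take i = 2: |uv²xy²z| = p² + k, and p² < p² + k ≤ p² + p < (p + 1)².
So the length lies strictly between consecutive squares and is not a perfect square; uv²xy²z ∉ L.

This contradicts the CFL pumping lemma, which requires uv^i xy^i z ∈ L for all i ≥ 0.
Hence L = {a^(n²) : n ≥ 0} is not context-free. ∎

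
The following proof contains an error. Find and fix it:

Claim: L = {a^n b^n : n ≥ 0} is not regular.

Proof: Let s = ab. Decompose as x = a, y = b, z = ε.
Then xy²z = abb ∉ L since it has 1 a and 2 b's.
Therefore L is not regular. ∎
Error: The string s = ab might be shorter than the pumping length p.

Correction: Choose s = a^p b^p to ensure |s| ≥ p. Also, the decomposition is wrong: with |xy| ≤ p, y cannot include b's when s starts with p a's.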